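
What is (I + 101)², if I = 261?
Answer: 131044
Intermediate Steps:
(I + 101)² = (261 + 101)² = 362² = 131044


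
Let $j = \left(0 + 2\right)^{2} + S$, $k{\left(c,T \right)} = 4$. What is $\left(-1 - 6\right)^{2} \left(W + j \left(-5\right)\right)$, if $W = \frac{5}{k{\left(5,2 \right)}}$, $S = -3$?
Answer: $- \frac{735}{4} \approx -183.75$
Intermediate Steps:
$j = 1$ ($j = \left(0 + 2\right)^{2} - 3 = 2^{2} - 3 = 4 - 3 = 1$)
$W = \frac{5}{4} \approx 1.25$
$\left(-1 - 6\right)^{2} \left(W + j \left(-5\right)\right) = \left(-1 - 6\right)^{2} \left(\frac{5}{4} + 1 \left(-5\right)\right) = \left(-7\right)^{2} \left(\frac{5}{4} - 5\right) = 49 \left(- \frac{15}{4}\right) = - \frac{735}{4}$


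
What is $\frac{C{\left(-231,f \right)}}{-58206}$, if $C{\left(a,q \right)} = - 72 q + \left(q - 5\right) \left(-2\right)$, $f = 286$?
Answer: $\frac{10577}{29103} \approx 0.36343$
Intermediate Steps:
$C{\left(a,q \right)} = 10 - 74 q$ ($C{\left(a,q \right)} = - 72 q + \left(-5 + q\right) \left(-2\right) = - 72 q - \left(-10 + 2 q\right) = 10 - 74 q$)
$\frac{C{\left(-231,f \right)}}{-58206} = \frac{10 - 21164}{-58206} = \left(10 - 21164\right) \left(- \frac{1}{58206}\right) = \left(-21154\right) \left(- \frac{1}{58206}\right) = \frac{10577}{29103}$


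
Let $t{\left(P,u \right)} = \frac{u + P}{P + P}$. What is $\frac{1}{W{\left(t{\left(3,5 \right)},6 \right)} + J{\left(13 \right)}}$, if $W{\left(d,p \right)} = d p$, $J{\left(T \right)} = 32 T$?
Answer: $\frac{1}{424} \approx 0.0023585$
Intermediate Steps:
$t{\left(P,u \right)} = \frac{P + u}{2 P}$
$\frac{1}{W{\left(t{\left(3,5 \right)},6 \right)} + J{\left(13 \right)}} = \frac{1}{\frac{3 + 5}{2 \cdot 3} \cdot 6 + 32 \cdot 13} = \frac{1}{\frac{1}{2} \cdot \frac{1}{3} \cdot 8 \cdot 6 + 416} = \frac{1}{\frac{4}{3} \cdot 6 + 416} = \frac{1}{8 + 416} = \frac{1}{424}$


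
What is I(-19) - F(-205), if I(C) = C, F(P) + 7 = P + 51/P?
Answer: 39616/205 ≈ 193.25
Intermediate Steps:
F(P) = -7 + P + 51/P (F(P) = -7 + (P + 51/P) = -7 + P + 51/P)
I(-19) - F(-205) = -19 - (-7 - 205 + 51/(-205)) = -19 - (-7 - 205 + 51*(-1/205)) = -19 - (-7 - 205 - 51/205) = -19 - 1*(-43511/205) = -19 + 43511/205 = 39616/205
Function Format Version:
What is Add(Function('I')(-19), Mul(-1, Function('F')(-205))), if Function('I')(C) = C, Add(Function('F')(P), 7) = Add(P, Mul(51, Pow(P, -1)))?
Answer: Rational(39616, 205) ≈ 193.25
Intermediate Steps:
Function('F')(P) = Add(-7, P, Mul(51, Pow(P, -1))) (Function('F')(P) = Add(-7, Add(P, Mul(51, Pow(P, -1)))) = Add(-7, P, Mul(51, Pow(P, -1))))
Add(Function('I')(-19), Mul(-1, Function('F')(-205))) = Add(-19, Mul(-1, Add(-7, -205, Mul(51, Pow(-205, -1))))) = Add(-19, Mul(-1, Add(-7, -205, Mul(51, Rational(-1, 205))))) = Add(-19, Mul(-1, Add(-7, -205, Rational(-51, 205)))) = Add(-19, Mul(-1, Rational(-43511, 205))) = Add(-19, Rational(43511, 205)) = Rational(39616, 205)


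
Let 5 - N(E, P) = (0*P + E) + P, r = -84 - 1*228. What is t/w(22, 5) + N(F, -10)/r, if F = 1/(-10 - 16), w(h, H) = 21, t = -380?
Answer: -343419/18928 ≈ -18.143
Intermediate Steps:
r = -312 (r = -84 - 228 = -312)
F = -1/26 (F = 1/(-26) = -1/26 ≈ -0.038462)
N(E, P) = 5 - E - P (N(E, P) = 5 - ((0*P + E) + P) = 5 - ((0 + E) + P) = 5 - (E + P) = 5 + (-E - P) = 5 - E - P)
t/w(22, 5) + N(F, -10)/r = -380/21 + (5 - 1*(-1/26) - 1*(-10))/(-312) = -380*1/21 + (5 + 1/26 + 10)*(-1/312) = -380/21 + (391/26)*(-1/312) = -380/21 - 391/8112 = -343419/18928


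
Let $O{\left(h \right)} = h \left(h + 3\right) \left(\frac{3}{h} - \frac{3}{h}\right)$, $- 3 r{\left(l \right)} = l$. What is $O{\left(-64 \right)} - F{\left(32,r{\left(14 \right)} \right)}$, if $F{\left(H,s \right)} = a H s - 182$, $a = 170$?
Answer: $\frac{76706}{3} \approx 25569.0$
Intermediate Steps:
$r{\left(l \right)} = - \frac{l}{3}$
$F{\left(H,s \right)} = -182 + 170 H s$ ($F{\left(H,s \right)} = 170 H s - 182 = -182 + 170 H s$)
$O{\left(h \right)} = 0$ ($O{\left(h \right)} = h \left(3 + h\right) 0 = 0$)
$O{\left(-64 \right)} - F{\left(32,r{\left(14 \right)} \right)} = 0 - \left(-182 + 170 \cdot 32 \left(\left(- \frac{1}{3}\right) 14\right)\right) = 0 - \left(-182 + 170 \cdot 32 \left(- \frac{14}{3}\right)\right) = 0 - \left(-182 - \frac{76160}{3}\right) = 0 - - \frac{76706}{3} = 0 + \frac{76706}{3} = \frac{76706}{3}$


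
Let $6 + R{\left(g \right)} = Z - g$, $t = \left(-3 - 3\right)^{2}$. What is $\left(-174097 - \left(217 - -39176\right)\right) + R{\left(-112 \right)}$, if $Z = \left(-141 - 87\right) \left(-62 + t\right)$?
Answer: $-207456$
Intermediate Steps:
$t = 36$ ($t = \left(-6\right)^{2} = 36$)
$Z = 5928$ ($Z = \left(-141 - 87\right) \left(-62 + 36\right) = \left(-228\right) \left(-26\right) = 5928$)
$R{\left(g \right)} = 5922 - g$ ($R{\left(g \right)} = -6 - \left(-5928 + g\right) = 5922 - g$)
$\left(-174097 - \left(217 - -39176\right)\right) + R{\left(-112 \right)} = \left(-174097 - \left(217 - -39176\right)\right) + \left(5922 - -112\right) = \left(-174097 - \left(217 + 39176\right)\right) + \left(5922 + 112\right) = \left(-174097 - 39393\right) + 6034 = -213490 + 6034 = -207456$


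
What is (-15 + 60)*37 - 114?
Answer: 1551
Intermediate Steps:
(-15 + 60)*37 - 114 = 45*37 - 114 = 1665 - 114 = 1551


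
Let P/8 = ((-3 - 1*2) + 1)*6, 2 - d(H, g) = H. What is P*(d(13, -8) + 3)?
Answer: 1536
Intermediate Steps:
d(H, g) = 2 - H
P = -192 (P = 8*(((-3 - 1*2) + 1)*6) = 8*(((-3 - 2) + 1)*6) = 8*((-5 + 1)*6) = 8*(-4*6) = 8*(-24) = -192)
P*(d(13, -8) + 3) = -192*((2 - 1*13) + 3) = -192*((2 - 13) + 3) = -192*(-11 + 3) = -192*(-8) = 1536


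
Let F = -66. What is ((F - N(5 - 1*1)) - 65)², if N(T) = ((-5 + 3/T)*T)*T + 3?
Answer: 4356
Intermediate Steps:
N(T) = 3 + T²*(-5 + 3/T) (N(T) = (T*(-5 + 3/T))*T + 3 = T²*(-5 + 3/T) + 3 = 3 + T²*(-5 + 3/T))
((F - N(5 - 1*1)) - 65)² = ((-66 - (3 - 5*(5 - 1*1)² + 3*(5 - 1*1))) - 65)² = ((-66 - (3 - 5*(5 - 1)² + 3*(5 - 1))) - 65)² = ((-66 - (3 - 5*4² + 3*4)) - 65)² = ((-66 - (3 - 5*16 + 12)) - 65)² = ((-66 - (3 - 80 + 12)) - 65)² = ((-66 - 1*(-65)) - 65)² = ((-66 + 65) - 65)² = (-1 - 65)² = (-66)² = 4356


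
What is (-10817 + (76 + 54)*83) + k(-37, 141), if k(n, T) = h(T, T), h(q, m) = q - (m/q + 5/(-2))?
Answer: 231/2 ≈ 115.50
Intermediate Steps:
h(q, m) = 5/2 + q - m/q (h(q, m) = q - (m/q + 5*(-1/2)) = q - (m/q - 5/2) = q - (-5/2 + m/q) = q + (5/2 - m/q) = 5/2 + q - m/q)
k(n, T) = 3/2 + T (k(n, T) = 5/2 + T - T/T = 5/2 + T - 1 = 3/2 + T)
(-10817 + (76 + 54)*83) + k(-37, 141) = (-10817 + (76 + 54)*83) + (3/2 + 141) = (-10817 + 130*83) + 285/2 = (-10817 + 10790) + 285/2 = -27 + 285/2 = 231/2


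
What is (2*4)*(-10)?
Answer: -80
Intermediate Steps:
(2*4)*(-10) = 8*(-10) = -80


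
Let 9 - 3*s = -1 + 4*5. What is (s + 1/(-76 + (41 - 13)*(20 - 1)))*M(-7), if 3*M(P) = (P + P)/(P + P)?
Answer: -1519/1368 ≈ -1.1104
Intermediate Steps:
M(P) = ⅓ (M(P) = ((P + P)/(P + P))/3 = ((2*P)/((2*P)))/3 = ((2*P)*(1/(2*P)))/3 = (⅓)*1 = ⅓)
s = -10/3 (s = 3 - (-1 + 4*5)/3 = 3 - (-1 + 20)/3 = 3 - ⅓*19 = 3 - 19/3 = -10/3 ≈ -3.3333)
(s + 1/(-76 + (41 - 13)*(20 - 1)))*M(-7) = (-10/3 + 1/(-76 + (41 - 13)*(20 - 1)))*(⅓) = (-10/3 + 1/(-76 + 28*19))*(⅓) = (-10/3 + 1/(-76 + 532))*(⅓) = (-10/3 + 1/456)*(⅓) = -1519/456*⅓ = -1519/1368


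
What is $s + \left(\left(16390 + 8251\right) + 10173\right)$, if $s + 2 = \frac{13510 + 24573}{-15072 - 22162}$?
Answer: $\frac{1296151925}{37234} \approx 34811.0$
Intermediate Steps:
$s = - \frac{112551}{37234}$ ($s = -2 + \frac{13510 + 24573}{-15072 - 22162} = -2 + \frac{38083}{-37234} = -2 + 38083 \left(- \frac{1}{37234}\right) = -2 - \frac{38083}{37234} = - \frac{112551}{37234} \approx -3.0228$)
$s + \left(\left(16390 + 8251\right) + 10173\right) = - \frac{112551}{37234} + \left(\left(16390 + 8251\right) + 10173\right) = - \frac{112551}{37234} + \left(24641 + 10173\right) = - \frac{112551}{37234} + 34814 = \frac{1296151925}{37234}$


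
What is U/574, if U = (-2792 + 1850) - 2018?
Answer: -1480/287 ≈ -5.1568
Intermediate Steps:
U = -2960 (U = -942 - 2018 = -2960)
U/574 = -2960/574 = -2960*1/574 = -1480/287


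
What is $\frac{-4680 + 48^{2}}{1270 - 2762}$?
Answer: $\frac{594}{373} \approx 1.5925$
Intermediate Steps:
$\frac{-4680 + 48^{2}}{1270 - 2762} = \frac{-4680 + 2304}{-1492} = \left(-2376\right) \left(- \frac{1}{1492}\right) = \frac{594}{373}$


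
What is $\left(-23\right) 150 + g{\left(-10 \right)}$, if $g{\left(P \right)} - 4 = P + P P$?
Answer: $-3356$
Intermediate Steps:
$g{\left(P \right)} = 4 + P + P^{2}$ ($g{\left(P \right)} = 4 + \left(P + P P\right) = 4 + \left(P + P^{2}\right) = 4 + P + P^{2}$)
$\left(-23\right) 150 + g{\left(-10 \right)} = \left(-23\right) 150 + \left(4 - 10 + \left(-10\right)^{2}\right) = -3450 + \left(4 - 10 + 100\right) = -3450 + 94 = -3356$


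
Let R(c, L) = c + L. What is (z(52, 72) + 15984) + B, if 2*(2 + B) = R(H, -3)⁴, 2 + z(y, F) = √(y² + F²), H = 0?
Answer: 32041/2 + 4*√493 ≈ 16109.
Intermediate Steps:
z(y, F) = -2 + √(F² + y²) (z(y, F) = -2 + √(y² + F²) = -2 + √(F² + y²))
R(c, L) = L + c
B = 77/2 (B = -2 + (-3 + 0)⁴/2 = -2 + (½)*(-3)⁴ = -2 + (½)*81 = -2 + 81/2 = 77/2 ≈ 38.500)
(z(52, 72) + 15984) + B = ((-2 + √(72² + 52²)) + 15984) + 77/2 = ((-2 + √(5184 + 2704)) + 15984) + 77/2 = ((-2 + √7888) + 15984) + 77/2 = ((-2 + 4*√493) + 15984) + 77/2 = (15982 + 4*√493) + 77/2 = 32041/2 + 4*√493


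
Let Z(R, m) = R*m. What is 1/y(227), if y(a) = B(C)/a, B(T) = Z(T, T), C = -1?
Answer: 227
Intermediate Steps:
B(T) = T² (B(T) = T*T = T²)
y(a) = 1/a (y(a) = (-1)²/a = 1/a)
1/y(227) = 1/(1/227) = 227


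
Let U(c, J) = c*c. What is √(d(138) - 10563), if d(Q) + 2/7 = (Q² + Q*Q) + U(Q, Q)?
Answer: √2281867/7 ≈ 215.80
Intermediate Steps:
U(c, J) = c²
d(Q) = -2/7 + 3*Q² (d(Q) = -2/7 + ((Q² + Q*Q) + Q²) = -2/7 + ((Q² + Q²) + Q²) = -2/7 + (2*Q² + Q²) = -2/7 + 3*Q²)
√(d(138) - 10563) = √((-2/7 + 3*138²) - 10563) = √((-2/7 + 3*19044) - 10563) = √((-2/7 + 57132) - 10563) = √(399922/7 - 10563) = √(325981/7) = √2281867/7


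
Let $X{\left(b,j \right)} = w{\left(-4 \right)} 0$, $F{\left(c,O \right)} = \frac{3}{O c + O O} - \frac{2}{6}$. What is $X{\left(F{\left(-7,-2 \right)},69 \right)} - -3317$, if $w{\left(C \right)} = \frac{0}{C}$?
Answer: $3317$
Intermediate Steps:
$w{\left(C \right)} = 0$
$F{\left(c,O \right)} = - \frac{1}{3} + \frac{3}{O^{2} + O c}$ ($F{\left(c,O \right)} = \frac{3}{O c + O^{2}} - \frac{1}{3} = \frac{3}{O^{2} + O c} - \frac{1}{3} = - \frac{1}{3} + \frac{3}{O^{2} + O c}$)
$X{\left(b,j \right)} = 0$ ($X{\left(b,j \right)} = 0 \cdot 0 = 0$)
$X{\left(F{\left(-7,-2 \right)},69 \right)} - -3317 = 0 - -3317 = 0 + 3317 = 3317$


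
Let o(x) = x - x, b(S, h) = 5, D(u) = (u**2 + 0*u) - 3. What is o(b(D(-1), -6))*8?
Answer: 0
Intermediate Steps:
D(u) = -3 + u**2 (D(u) = (u**2 + 0) - 3 = u**2 - 3 = -3 + u**2)
o(x) = 0
o(b(D(-1), -6))*8 = 0*8 = 0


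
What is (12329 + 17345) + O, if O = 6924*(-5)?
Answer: -4946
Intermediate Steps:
O = -34620
(12329 + 17345) + O = (12329 + 17345) - 34620 = 29674 - 34620 = -4946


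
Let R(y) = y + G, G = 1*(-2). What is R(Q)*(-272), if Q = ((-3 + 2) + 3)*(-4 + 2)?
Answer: 1632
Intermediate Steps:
Q = -4 (Q = (-1 + 3)*(-2) = 2*(-2) = -4)
G = -2
R(y) = -2 + y (R(y) = y - 2 = -2 + y)
R(Q)*(-272) = (-2 - 4)*(-272) = -6*(-272) = 1632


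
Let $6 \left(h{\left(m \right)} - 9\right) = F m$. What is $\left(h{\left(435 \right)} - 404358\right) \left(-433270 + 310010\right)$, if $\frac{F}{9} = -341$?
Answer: $77265715890$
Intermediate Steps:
$F = -3069$ ($F = 9 \left(-341\right) = -3069$)
$h{\left(m \right)} = 9 - \frac{1023 m}{2}$ ($h{\left(m \right)} = 9 + \frac{\left(-3069\right) m}{6} = 9 - \frac{1023 m}{2}$)
$\left(h{\left(435 \right)} - 404358\right) \left(-433270 + 310010\right) = \left(\left(9 - \frac{445005}{2}\right) - 404358\right) \left(-433270 + 310010\right) = \left(\left(9 - \frac{445005}{2}\right) - 404358\right) \left(-123260\right) = \left(- \frac{444987}{2} - 404358\right) \left(-123260\right) = \left(- \frac{1253703}{2}\right) \left(-123260\right) = 77265715890$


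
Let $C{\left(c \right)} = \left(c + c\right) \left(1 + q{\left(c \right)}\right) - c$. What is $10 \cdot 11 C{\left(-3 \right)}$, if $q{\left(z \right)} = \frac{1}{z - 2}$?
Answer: $-198$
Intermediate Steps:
$q{\left(z \right)} = \frac{1}{-2 + z}$
$C{\left(c \right)} = - c + 2 c \left(1 + \frac{1}{-2 + c}\right)$ ($C{\left(c \right)} = \left(c + c\right) \left(1 + \frac{1}{-2 + c}\right) - c = 2 c \left(1 + \frac{1}{-2 + c}\right) - c = - c + 2 c \left(1 + \frac{1}{-2 + c}\right)$)
$10 \cdot 11 C{\left(-3 \right)} = 10 \cdot 11 \frac{\left(-3\right)^{2}}{-2 - 3} = 110 \frac{9}{-5} = 110 \cdot 9 \left(- \frac{1}{5}\right) = 110 \left(- \frac{9}{5}\right) = -198$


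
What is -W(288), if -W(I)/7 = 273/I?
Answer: 637/96 ≈ 6.6354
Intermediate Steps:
W(I) = -1911/I
-W(288) = -(-1911)/288 = -1*(-637/96) = 637/96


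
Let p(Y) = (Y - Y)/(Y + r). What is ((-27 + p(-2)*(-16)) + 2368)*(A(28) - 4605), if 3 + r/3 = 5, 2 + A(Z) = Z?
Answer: -10719439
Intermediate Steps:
A(Z) = -2 + Z
r = 6 (r = -9 + 3*5 = -9 + 15 = 6)
p(Y) = 0 (p(Y) = (Y - Y)/(Y + 6) = 0/(6 + Y) = 0)
((-27 + p(-2)*(-16)) + 2368)*(A(28) - 4605) = ((-27 + 0*(-16)) + 2368)*((-2 + 28) - 4605) = ((-27 + 0) + 2368)*(26 - 4605) = (-27 + 2368)*(-4579) = 2341*(-4579) = -10719439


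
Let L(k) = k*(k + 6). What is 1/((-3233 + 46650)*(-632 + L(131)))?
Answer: 1/751765355 ≈ 1.3302e-9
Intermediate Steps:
L(k) = k*(6 + k)
1/((-3233 + 46650)*(-632 + L(131))) = 1/((-3233 + 46650)*(-632 + 131*(6 + 131))) = 1/(43417*(-632 + 131*137)) = 1/(43417*(-632 + 17947)) = 1/(43417*17315) = 1/751765355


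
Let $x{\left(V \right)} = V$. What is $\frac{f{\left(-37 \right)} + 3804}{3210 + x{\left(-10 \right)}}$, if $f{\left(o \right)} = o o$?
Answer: $\frac{5173}{3200} \approx 1.6166$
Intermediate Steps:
$f{\left(o \right)} = o^{2}$
$\frac{f{\left(-37 \right)} + 3804}{3210 + x{\left(-10 \right)}} = \frac{\left(-37\right)^{2} + 3804}{3210 - 10} = \frac{1369 + 3804}{3200} = 5173 \cdot \frac{1}{3200} = \frac{5173}{3200}$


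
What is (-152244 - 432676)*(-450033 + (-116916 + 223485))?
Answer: 200898962880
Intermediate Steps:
(-152244 - 432676)*(-450033 + (-116916 + 223485)) = -584920*(-450033 + 106569) = -584920*(-343464) = 200898962880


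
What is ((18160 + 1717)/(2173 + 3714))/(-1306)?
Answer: -19877/7688422 ≈ -0.0025853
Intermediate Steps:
((18160 + 1717)/(2173 + 3714))/(-1306) = (19877/5887)*(-1/1306) = -19877/7688422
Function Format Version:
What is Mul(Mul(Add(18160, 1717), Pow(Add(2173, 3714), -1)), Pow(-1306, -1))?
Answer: Rational(-19877, 7688422) ≈ -0.0025853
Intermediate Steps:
Mul(Mul(Add(18160, 1717), Pow(Add(2173, 3714), -1)), Pow(-1306, -1)) = Mul(Mul(19877, Pow(5887, -1)), Rational(-1, 1306)) = Mul(Mul(19877, Rational(1, 5887)), Rational(-1, 1306)) = Mul(Rational(19877, 5887), Rational(-1, 1306)) = Rational(-19877, 7688422)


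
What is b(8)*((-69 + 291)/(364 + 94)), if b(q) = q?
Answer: 888/229 ≈ 3.8777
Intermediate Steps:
b(8)*((-69 + 291)/(364 + 94)) = 8*((-69 + 291)/(364 + 94)) = 8*(222/458) = 8*(222*(1/458)) = 8*(111/229) = 888/229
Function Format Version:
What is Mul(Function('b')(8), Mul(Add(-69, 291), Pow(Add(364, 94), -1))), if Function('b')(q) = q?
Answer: Rational(888, 229) ≈ 3.8777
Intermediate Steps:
Mul(Function('b')(8), Mul(Add(-69, 291), Pow(Add(364, 94), -1))) = Mul(8, Mul(Add(-69, 291), Pow(Add(364, 94), -1))) = Mul(8, Mul(222, Pow(458, -1))) = Mul(8, Mul(222, Rational(1, 458))) = Mul(8, Rational(111, 229)) = Rational(888, 229)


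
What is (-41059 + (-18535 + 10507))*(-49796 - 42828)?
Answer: 4546634288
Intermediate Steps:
(-41059 + (-18535 + 10507))*(-49796 - 42828) = (-41059 - 8028)*(-92624) = -49087*(-92624) = 4546634288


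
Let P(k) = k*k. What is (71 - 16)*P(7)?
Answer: 2695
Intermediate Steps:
P(k) = k²
(71 - 16)*P(7) = (71 - 16)*7² = 55*49 = 2695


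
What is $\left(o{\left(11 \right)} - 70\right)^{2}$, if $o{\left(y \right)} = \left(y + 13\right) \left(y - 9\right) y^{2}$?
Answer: $32924644$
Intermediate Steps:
$o{\left(y \right)} = y^{2} \left(-9 + y\right) \left(13 + y\right)$ ($o{\left(y \right)} = \left(13 + y\right) \left(-9 + y\right) y^{2} = \left(-9 + y\right) \left(13 + y\right) y^{2} = y^{2} \left(-9 + y\right) \left(13 + y\right)$)
$\left(o{\left(11 \right)} - 70\right)^{2} = \left(11^{2} \left(-117 + 11^{2} + 4 \cdot 11\right) - 70\right)^{2} = \left(121 \left(-117 + 121 + 44\right) - 70\right)^{2} = \left(121 \cdot 48 - 70\right)^{2} = \left(5808 - 70\right)^{2} = 5738^{2} = 32924644$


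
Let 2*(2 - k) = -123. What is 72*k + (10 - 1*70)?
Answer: 4512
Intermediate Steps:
k = 127/2 (k = 2 - ½*(-123) = 2 + 123/2 = 127/2 ≈ 63.500)
72*k + (10 - 1*70) = 72*(127/2) + (10 - 1*70) = 4572 + (10 - 70) = 4572 - 60 = 4512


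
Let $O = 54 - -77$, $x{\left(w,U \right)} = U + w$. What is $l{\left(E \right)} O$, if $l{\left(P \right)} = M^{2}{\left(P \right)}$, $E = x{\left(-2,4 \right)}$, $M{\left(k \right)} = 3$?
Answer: $1179$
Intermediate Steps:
$E = 2$ ($E = 4 - 2 = 2$)
$l{\left(P \right)} = 9$ ($l{\left(P \right)} = 3^{2} = 9$)
$O = 131$ ($O = 54 + 77 = 131$)
$l{\left(E \right)} O = 9 \cdot 131 = 1179$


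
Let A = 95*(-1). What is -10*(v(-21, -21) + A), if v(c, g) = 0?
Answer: 950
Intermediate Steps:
A = -95
-10*(v(-21, -21) + A) = -10*(0 - 95) = -10*(-95) = 950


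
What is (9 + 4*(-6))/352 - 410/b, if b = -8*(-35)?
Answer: -3713/2464 ≈ -1.5069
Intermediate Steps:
b = 280
(9 + 4*(-6))/352 - 410/b = (9 + 4*(-6))/352 - 410/280 = (9 - 24)*(1/352) - 410*1/280 = -15*1/352 - 41/28 = -15/352 - 41/28 = -3713/2464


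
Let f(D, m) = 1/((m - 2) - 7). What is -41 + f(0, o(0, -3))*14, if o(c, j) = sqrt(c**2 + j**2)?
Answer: -130/3 ≈ -43.333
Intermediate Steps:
f(D, m) = 1/(-9 + m) (f(D, m) = 1/((-2 + m) - 7) = 1/(-9 + m))
-41 + f(0, o(0, -3))*14 = -41 + 14/(-9 + sqrt(0**2 + (-3)**2)) = -41 + 14/(-9 + sqrt(0 + 9)) = -41 + 14/(-9 + sqrt(9)) = -41 + 14/(-9 + 3) = -41 + 14/(-6) = -41 - 1/6*14 = -41 - 7/3 = -130/3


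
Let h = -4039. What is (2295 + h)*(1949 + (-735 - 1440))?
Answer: 394144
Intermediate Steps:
(2295 + h)*(1949 + (-735 - 1440)) = (2295 - 4039)*(1949 + (-735 - 1440)) = -1744*(1949 - 2175) = -1744*(-226) = 394144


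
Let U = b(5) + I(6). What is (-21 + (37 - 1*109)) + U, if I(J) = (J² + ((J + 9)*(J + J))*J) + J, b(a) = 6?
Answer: 1035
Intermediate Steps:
I(J) = J + J² + 2*J²*(9 + J) (I(J) = (J² + ((9 + J)*(2*J))*J) + J = (J² + (2*J*(9 + J))*J) + J = (J² + 2*J²*(9 + J)) + J = J + J² + 2*J²*(9 + J))
U = 1128 (U = 6 + 6*(1 + 2*6² + 19*6) = 6 + 6*(1 + 2*36 + 114) = 6 + 6*(1 + 72 + 114) = 6 + 6*187 = 6 + 1122 = 1128)
(-21 + (37 - 1*109)) + U = (-21 + (37 - 1*109)) + 1128 = (-21 + (37 - 109)) + 1128 = (-21 - 72) + 1128 = -93 + 1128 = 1035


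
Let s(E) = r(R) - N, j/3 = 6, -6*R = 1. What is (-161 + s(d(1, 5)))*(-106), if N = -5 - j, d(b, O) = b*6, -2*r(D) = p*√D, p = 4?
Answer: 14628 + 106*I*√6/3 ≈ 14628.0 + 86.549*I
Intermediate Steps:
R = -⅙ (R = -⅙*1 = -⅙ ≈ -0.16667)
j = 18 (j = 3*6 = 18)
r(D) = -2*√D
d(b, O) = 6*b
N = -23 (N = -5 - 1*18 = -5 - 18 = -23)
s(E) = 23 - I*√6/3 (s(E) = -I*√6/3 - 1*(-23) = -I*√6/3 + 23 = 23 - I*√6/3)
(-161 + s(d(1, 5)))*(-106) = (-161 + (23 - I*√6/3))*(-106) = (-138 - I*√6/3)*(-106) = 14628 + 106*I*√6/3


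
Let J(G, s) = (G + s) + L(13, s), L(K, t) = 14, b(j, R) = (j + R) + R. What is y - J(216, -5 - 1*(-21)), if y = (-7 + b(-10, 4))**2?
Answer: -165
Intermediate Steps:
b(j, R) = j + 2*R (b(j, R) = (R + j) + R = j + 2*R)
y = 81 (y = (-7 + (-10 + 2*4))**2 = (-7 + (-10 + 8))**2 = (-7 - 2)**2 = (-9)**2 = 81)
J(G, s) = 14 + G + s (J(G, s) = (G + s) + 14 = 14 + G + s)
y - J(216, -5 - 1*(-21)) = 81 - (14 + 216 + (-5 - 1*(-21))) = 81 - (14 + 216 + (-5 + 21)) = 81 - (14 + 216 + 16) = 81 - 1*246 = 81 - 246 = -165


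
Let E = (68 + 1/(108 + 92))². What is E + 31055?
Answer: 1427187201/40000 ≈ 35680.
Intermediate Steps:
E = 184987201/40000 (E = (68 + 1/200)² = (13601/200)² = 184987201/40000 ≈ 4624.7)
E + 31055 = 184987201/40000 + 31055 = 1427187201/40000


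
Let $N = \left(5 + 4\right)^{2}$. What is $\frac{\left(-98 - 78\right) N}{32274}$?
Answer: $- \frac{72}{163} \approx -0.44172$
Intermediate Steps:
$N = 81$ ($N = 9^{2} = 81$)
$\frac{\left(-98 - 78\right) N}{32274} = \frac{\left(-98 - 78\right) 81}{32274} = \left(-176\right) 81 \cdot \frac{1}{32274} = \left(-14256\right) \frac{1}{32274} = - \frac{72}{163}$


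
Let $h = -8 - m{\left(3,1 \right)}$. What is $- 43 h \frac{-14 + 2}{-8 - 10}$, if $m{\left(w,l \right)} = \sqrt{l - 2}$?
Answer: $\frac{688}{3} + \frac{86 i}{3} \approx 229.33 + 28.667 i$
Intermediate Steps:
$m{\left(w,l \right)} = \sqrt{-2 + l}$
$h = -8 - i$ ($h = -8 - \sqrt{-2 + 1} = -8 - \sqrt{-1} = -8 - i \approx -8.0 - 1.0 i$)
$- 43 h \frac{-14 + 2}{-8 - 10} = - 43 \left(-8 - i\right) \frac{-14 + 2}{-8 - 10} = \left(344 + 43 i\right) \left(- \frac{12}{-18}\right) = \left(344 + 43 i\right) \left(\left(-12\right) \left(- \frac{1}{18}\right)\right) = \left(344 + 43 i\right) \frac{2}{3} = \frac{688}{3} + \frac{86 i}{3}$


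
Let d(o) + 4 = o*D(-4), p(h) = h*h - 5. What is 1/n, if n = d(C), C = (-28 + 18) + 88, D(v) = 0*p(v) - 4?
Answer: -1/316 ≈ -0.0031646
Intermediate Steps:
p(h) = -5 + h² (p(h) = h² - 5 = -5 + h²)
D(v) = -4 (D(v) = 0*(-5 + v²) - 4 = 0 - 4 = -4)
C = 78 (C = -10 + 88 = 78)
d(o) = -4 - 4*o (d(o) = -4 + o*(-4) = -4 - 4*o)
n = -316 (n = -4 - 4*78 = -4 - 312 = -316)
1/n = 1/(-316) = -1/316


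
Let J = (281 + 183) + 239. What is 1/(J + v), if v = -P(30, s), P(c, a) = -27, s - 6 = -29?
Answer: 1/730 ≈ 0.0013699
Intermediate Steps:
s = -23 (s = 6 - 29 = -23)
J = 703 (J = 464 + 239 = 703)
v = 27 (v = -1*(-27) = 27)
1/(J + v) = 1/(703 + 27) = 1/730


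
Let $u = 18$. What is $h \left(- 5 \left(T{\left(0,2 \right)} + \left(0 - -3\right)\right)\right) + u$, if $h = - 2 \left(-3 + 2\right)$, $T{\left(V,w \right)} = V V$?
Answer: $-12$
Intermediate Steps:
$T{\left(V,w \right)} = V^{2}$
$h = 2$ ($h = \left(-2\right) \left(-1\right) = 2$)
$h \left(- 5 \left(T{\left(0,2 \right)} + \left(0 - -3\right)\right)\right) + u = 2 \left(- 5 \left(0^{2} + \left(0 - -3\right)\right)\right) + 18 = 2 \left(- 5 \left(0 + \left(0 + 3\right)\right)\right) + 18 = 2 \left(- 5 \left(0 + 3\right)\right) + 18 = 2 \left(\left(-5\right) 3\right) + 18 = 2 \left(-15\right) + 18 = -30 + 18 = -12$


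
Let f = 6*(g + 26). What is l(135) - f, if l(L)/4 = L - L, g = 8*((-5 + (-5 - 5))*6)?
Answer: 4164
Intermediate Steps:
g = -720 (g = 8*((-5 - 10)*6) = 8*(-15*6) = 8*(-90) = -720)
l(L) = 0 (l(L) = 4*(L - L) = 4*0 = 0)
f = -4164 (f = 6*(-720 + 26) = 6*(-694) = -4164)
l(135) - f = 0 - 1*(-4164) = 0 + 4164 = 4164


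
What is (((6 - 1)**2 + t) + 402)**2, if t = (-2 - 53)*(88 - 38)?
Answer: 5396329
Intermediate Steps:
t = -2750 (t = -55*50 = -2750)
(((6 - 1)**2 + t) + 402)**2 = (((6 - 1)**2 - 2750) + 402)**2 = ((5**2 - 2750) + 402)**2 = ((25 - 2750) + 402)**2 = (-2725 + 402)**2 = (-2323)**2 = 5396329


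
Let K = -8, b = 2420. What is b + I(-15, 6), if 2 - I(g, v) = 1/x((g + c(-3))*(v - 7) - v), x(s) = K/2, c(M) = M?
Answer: 9689/4 ≈ 2422.3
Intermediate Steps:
x(s) = -4 (x(s) = -8/2 = -8*1/2 = -4)
I(g, v) = 9/4 (I(g, v) = 2 - 1/(-4) = 2 - 1*(-1/4) = 2 + 1/4 = 9/4)
b + I(-15, 6) = 2420 + 9/4 = 9689/4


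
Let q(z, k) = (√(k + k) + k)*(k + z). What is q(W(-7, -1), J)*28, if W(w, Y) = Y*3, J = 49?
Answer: 63112 + 9016*√2 ≈ 75863.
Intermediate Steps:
W(w, Y) = 3*Y
q(z, k) = (k + z)*(k + √2*√k) (q(z, k) = (√(2*k) + k)*(k + z) = (√2*√k + k)*(k + z) = (k + √2*√k)*(k + z) = (k + z)*(k + √2*√k))
q(W(-7, -1), J)*28 = (49² + 49*(3*(-1)) + √2*49^(3/2) + (3*(-1))*√2*√49)*28 = (2401 + 49*(-3) + √2*343 - 3*√2*7)*28 = (2401 - 147 + 343*√2 - 21*√2)*28 = (2254 + 322*√2)*28 = 63112 + 9016*√2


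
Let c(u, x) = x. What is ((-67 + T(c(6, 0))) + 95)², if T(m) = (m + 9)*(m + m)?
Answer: 784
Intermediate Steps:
T(m) = 2*m*(9 + m) (T(m) = (9 + m)*(2*m) = 2*m*(9 + m))
((-67 + T(c(6, 0))) + 95)² = ((-67 + 2*0*(9 + 0)) + 95)² = ((-67 + 2*0*9) + 95)² = ((-67 + 0) + 95)² = (-67 + 95)² = 28² = 784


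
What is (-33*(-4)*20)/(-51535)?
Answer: -48/937 ≈ -0.051227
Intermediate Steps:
(-33*(-4)*20)/(-51535) = (132*20)*(-1/51535) = 2640*(-1/51535) = -48/937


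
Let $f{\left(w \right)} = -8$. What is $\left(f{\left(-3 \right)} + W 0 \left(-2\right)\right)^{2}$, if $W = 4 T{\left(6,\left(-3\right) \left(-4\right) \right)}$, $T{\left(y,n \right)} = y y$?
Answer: $64$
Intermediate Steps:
$T{\left(y,n \right)} = y^{2}$
$W = 144$ ($W = 4 \cdot 6^{2} = 4 \cdot 36 = 144$)
$\left(f{\left(-3 \right)} + W 0 \left(-2\right)\right)^{2} = \left(-8 + 144 \cdot 0 \left(-2\right)\right)^{2} = \left(-8 + 0 \left(-2\right)\right)^{2} = \left(-8 + 0\right)^{2} = \left(-8\right)^{2} = 64$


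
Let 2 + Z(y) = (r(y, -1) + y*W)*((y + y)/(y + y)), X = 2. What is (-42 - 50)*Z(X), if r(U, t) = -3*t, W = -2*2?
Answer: 644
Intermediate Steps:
W = -4
Z(y) = 1 - 4*y (Z(y) = -2 + (-3*(-1) + y*(-4))*((y + y)/(y + y)) = -2 + (3 - 4*y)*((2*y)/((2*y))) = -2 + (3 - 4*y)*((2*y)*(1/(2*y))) = -2 + (3 - 4*y)*1 = -2 + (3 - 4*y) = 1 - 4*y)
(-42 - 50)*Z(X) = (-42 - 50)*(1 - 4*2) = -92*(1 - 8) = -92*(-7) = 644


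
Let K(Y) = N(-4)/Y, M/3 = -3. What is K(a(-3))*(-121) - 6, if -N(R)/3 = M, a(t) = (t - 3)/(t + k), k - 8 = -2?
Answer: 3255/2 ≈ 1627.5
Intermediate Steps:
k = 6 (k = 8 - 2 = 6)
a(t) = (-3 + t)/(6 + t) (a(t) = (t - 3)/(t + 6) = (-3 + t)/(6 + t))
M = -9 (M = 3*(-3) = -9)
N(R) = 27 (N(R) = -3*(-9) = 27)
K(Y) = 27/Y
K(a(-3))*(-121) - 6 = (27/(((-3 - 3)/(6 - 3))))*(-121) - 6 = (27/((-6/3)))*(-121) - 6 = (27/(((⅓)*(-6))))*(-121) - 6 = (27/(-2))*(-121) - 6 = (27*(-½))*(-121) - 6 = -27/2*(-121) - 6 = 3267/2 - 6 = 3255/2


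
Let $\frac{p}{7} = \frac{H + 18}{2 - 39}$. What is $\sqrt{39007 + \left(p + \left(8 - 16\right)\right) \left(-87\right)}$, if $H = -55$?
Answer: $\sqrt{39094} \approx 197.72$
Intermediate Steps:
$p = 7$ ($p = 7 \frac{-55 + 18}{2 - 39} = 7 \left(- \frac{37}{-37}\right) = 7 \left(\left(-37\right) \left(- \frac{1}{37}\right)\right) = 7 \cdot 1 = 7$)
$\sqrt{39007 + \left(p + \left(8 - 16\right)\right) \left(-87\right)} = \sqrt{39007 + \left(7 + \left(8 - 16\right)\right) \left(-87\right)} = \sqrt{39007 + \left(7 - 8\right) \left(-87\right)} = \sqrt{39007 - -87} = \sqrt{39007 + 87} = \sqrt{39094}$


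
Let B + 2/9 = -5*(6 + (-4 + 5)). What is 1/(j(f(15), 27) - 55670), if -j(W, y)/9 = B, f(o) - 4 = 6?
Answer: -1/55353 ≈ -1.8066e-5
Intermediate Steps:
f(o) = 10 (f(o) = 4 + 6 = 10)
B = -317/9 (B = -2/9 - 5*(6 + (-4 + 5)) = -2/9 - 5*(6 + 1) = -2/9 - 5*7 = -2/9 - 35 = -317/9 ≈ -35.222)
j(W, y) = 317 (j(W, y) = -9*(-317/9) = 317)
1/(j(f(15), 27) - 55670) = 1/(317 - 55670) = 1/(-55353) = -1/55353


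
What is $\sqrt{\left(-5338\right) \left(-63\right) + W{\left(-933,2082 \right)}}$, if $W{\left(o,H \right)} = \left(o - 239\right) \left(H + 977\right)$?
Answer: $i \sqrt{3248854} \approx 1802.5 i$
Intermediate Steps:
$W{\left(o,H \right)} = \left(-239 + o\right) \left(977 + H\right)$
$\sqrt{\left(-5338\right) \left(-63\right) + W{\left(-933,2082 \right)}} = \sqrt{\left(-5338\right) \left(-63\right) + \left(-233503 - 497598 + 977 \left(-933\right) + 2082 \left(-933\right)\right)} = \sqrt{336294 - 3585148} = \sqrt{-3248854} = i \sqrt{3248854}$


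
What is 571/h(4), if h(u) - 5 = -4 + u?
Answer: 571/5 ≈ 114.20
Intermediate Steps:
h(u) = 1 + u (h(u) = 5 + (-4 + u) = 1 + u)
571/h(4) = 571/(1 + 4) = 571/5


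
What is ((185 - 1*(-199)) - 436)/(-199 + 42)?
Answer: 52/157 ≈ 0.33121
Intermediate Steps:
((185 - 1*(-199)) - 436)/(-199 + 42) = ((185 + 199) - 436)/(-157) = (384 - 436)*(-1/157) = -52*(-1/157) = 52/157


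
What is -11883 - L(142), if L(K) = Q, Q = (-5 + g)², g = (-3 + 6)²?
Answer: -11899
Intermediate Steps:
g = 9 (g = 3² = 9)
Q = 16 (Q = (-5 + 9)² = 4² = 16)
L(K) = 16
-11883 - L(142) = -11883 - 1*16 = -11883 - 16 = -11899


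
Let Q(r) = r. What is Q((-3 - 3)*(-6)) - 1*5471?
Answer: -5435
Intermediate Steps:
Q((-3 - 3)*(-6)) - 1*5471 = (-3 - 3)*(-6) - 1*5471 = -6*(-6) - 5471 = 36 - 5471 = -5435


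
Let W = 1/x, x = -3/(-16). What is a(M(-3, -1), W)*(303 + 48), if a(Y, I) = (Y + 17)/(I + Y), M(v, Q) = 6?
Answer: 24219/34 ≈ 712.32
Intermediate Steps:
x = 3/16 (x = -3*(-1/16) = 3/16 ≈ 0.18750)
W = 16/3 (W = 1/(3/16) = 16/3 ≈ 5.3333)
a(Y, I) = (17 + Y)/(I + Y)
a(M(-3, -1), W)*(303 + 48) = ((17 + 6)/(16/3 + 6))*(303 + 48) = (23/(34/3))*351 = ((3/34)*23)*351 = (69/34)*351 = 24219/34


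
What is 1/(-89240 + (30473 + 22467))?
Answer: -1/36300 ≈ -2.7548e-5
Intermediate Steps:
1/(-89240 + (30473 + 22467)) = 1/(-89240 + 52940) = 1/(-36300) = -1/36300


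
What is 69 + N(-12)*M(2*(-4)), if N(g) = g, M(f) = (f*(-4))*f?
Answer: 3141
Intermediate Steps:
M(f) = -4*f² (M(f) = (-4*f)*f = -4*f²)
69 + N(-12)*M(2*(-4)) = 69 - (-48)*(2*(-4))² = 69 - (-48)*(-8)² = 69 - (-48)*64 = 69 - 12*(-256) = 69 + 3072 = 3141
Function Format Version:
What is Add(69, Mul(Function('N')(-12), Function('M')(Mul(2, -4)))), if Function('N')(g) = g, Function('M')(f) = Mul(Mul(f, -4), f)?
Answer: 3141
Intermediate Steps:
Function('M')(f) = Mul(-4, Pow(f, 2)) (Function('M')(f) = Mul(Mul(-4, f), f) = Mul(-4, Pow(f, 2)))
Add(69, Mul(Function('N')(-12), Function('M')(Mul(2, -4)))) = Add(69, Mul(-12, Mul(-4, Pow(Mul(2, -4), 2)))) = Add(69, Mul(-12, Mul(-4, Pow(-8, 2)))) = Add(69, Mul(-12, Mul(-4, 64))) = Add(69, Mul(-12, -256)) = Add(69, 3072) = 3141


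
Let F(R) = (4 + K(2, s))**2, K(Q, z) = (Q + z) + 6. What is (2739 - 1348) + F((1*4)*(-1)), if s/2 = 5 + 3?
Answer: 2175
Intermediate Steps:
s = 16 (s = 2*(5 + 3) = 2*8 = 16)
K(Q, z) = 6 + Q + z
F(R) = 784 (F(R) = (4 + (6 + 2 + 16))**2 = (4 + 24)**2 = 28**2 = 784)
(2739 - 1348) + F((1*4)*(-1)) = (2739 - 1348) + 784 = 1391 + 784 = 2175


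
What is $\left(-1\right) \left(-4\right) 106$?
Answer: $424$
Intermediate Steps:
$\left(-1\right) \left(-4\right) 106 = 4 \cdot 106 = 424$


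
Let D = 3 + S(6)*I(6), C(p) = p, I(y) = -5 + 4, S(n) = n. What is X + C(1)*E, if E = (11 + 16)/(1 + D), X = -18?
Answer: -63/2 ≈ -31.500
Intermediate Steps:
I(y) = -1
D = -3 (D = 3 + 6*(-1) = 3 - 6 = -3)
E = -27/2 (E = (11 + 16)/(1 - 3) = 27/(-2) = 27*(-1/2) = -27/2 ≈ -13.500)
X + C(1)*E = -18 + 1*(-27/2) = -18 - 27/2 = -63/2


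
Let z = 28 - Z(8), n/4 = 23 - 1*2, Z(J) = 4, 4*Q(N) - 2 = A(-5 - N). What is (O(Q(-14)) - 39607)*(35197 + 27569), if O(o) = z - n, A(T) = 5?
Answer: -2489738922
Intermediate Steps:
Q(N) = 7/4 (Q(N) = ½ + (¼)*5 = ½ + 5/4 = 7/4)
n = 84 (n = 4*(23 - 1*2) = 4*(23 - 2) = 4*21 = 84)
z = 24 (z = 28 - 1*4 = 28 - 4 = 24)
O(o) = -60 (O(o) = 24 - 1*84 = 24 - 84 = -60)
(O(Q(-14)) - 39607)*(35197 + 27569) = (-60 - 39607)*(35197 + 27569) = -39667*62766 = -2489738922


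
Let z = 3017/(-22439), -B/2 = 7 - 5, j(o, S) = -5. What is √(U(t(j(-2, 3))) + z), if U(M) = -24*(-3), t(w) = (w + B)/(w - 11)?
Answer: √36184929449/22439 ≈ 8.4774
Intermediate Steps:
B = -4 (B = -2*(7 - 5) = -2*2 = -4)
t(w) = (-4 + w)/(-11 + w) (t(w) = (w - 4)/(w - 11) = (-4 + w)/(-11 + w))
U(M) = 72
z = -3017/22439 (z = 3017*(-1/22439) = -3017/22439 ≈ -0.13445)
√(U(t(j(-2, 3))) + z) = √(72 - 3017/22439) = √(1612591/22439) = √36184929449/22439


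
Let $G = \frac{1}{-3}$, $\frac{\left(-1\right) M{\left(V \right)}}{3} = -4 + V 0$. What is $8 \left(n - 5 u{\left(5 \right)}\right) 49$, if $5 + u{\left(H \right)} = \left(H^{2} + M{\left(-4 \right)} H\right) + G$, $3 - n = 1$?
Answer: $- \frac{466088}{3} \approx -1.5536 \cdot 10^{5}$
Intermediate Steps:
$n = 2$ ($n = 3 - 1 = 2$)
$M{\left(V \right)} = 12$ ($M{\left(V \right)} = - 3 \left(-4 + V 0\right) = - 3 \left(-4 + 0\right) = \left(-3\right) \left(-4\right) = 12$)
$G = - \frac{1}{3} \approx -0.33333$
$u{\left(H \right)} = - \frac{16}{3} + H^{2} + 12 H$ ($u{\left(H \right)} = -5 - \left(\frac{1}{3} - H^{2} - 12 H\right) = -5 + \left(- \frac{1}{3} + H^{2} + 12 H\right) = - \frac{16}{3} + H^{2} + 12 H$)
$8 \left(n - 5 u{\left(5 \right)}\right) 49 = 8 \left(2 - 5 \left(- \frac{16}{3} + 5^{2} + 12 \cdot 5\right)\right) 49 = 8 \left(2 - 5 \left(- \frac{16}{3} + 25 + 60\right)\right) 49 = 8 \left(2 - \frac{1195}{3}\right) 49 = 8 \left(- \frac{1189}{3}\right) 49 = \left(- \frac{9512}{3}\right) 49 = - \frac{466088}{3}$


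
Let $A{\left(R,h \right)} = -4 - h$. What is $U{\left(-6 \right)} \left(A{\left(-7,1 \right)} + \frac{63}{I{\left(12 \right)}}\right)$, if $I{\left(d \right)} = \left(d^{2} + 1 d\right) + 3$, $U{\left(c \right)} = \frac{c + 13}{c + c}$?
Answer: $\frac{427}{159} \approx 2.6855$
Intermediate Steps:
$U{\left(c \right)} = \frac{13 + c}{2 c}$
$I{\left(d \right)} = 3 + d + d^{2}$ ($I{\left(d \right)} = \left(d^{2} + d\right) + 3 = \left(d + d^{2}\right) + 3 = 3 + d + d^{2}$)
$U{\left(-6 \right)} \left(A{\left(-7,1 \right)} + \frac{63}{I{\left(12 \right)}}\right) = \frac{13 - 6}{2 \left(-6\right)} \left(\left(-4 - 1\right) + \frac{63}{3 + 12 + 12^{2}}\right) = \frac{1}{2} \left(- \frac{1}{6}\right) 7 \left(\left(-4 - 1\right) + \frac{63}{3 + 12 + 144}\right) = - \frac{7 \left(-5 + \frac{63}{159}\right)}{12} = - \frac{7 \left(-5 + 63 \cdot \frac{1}{159}\right)}{12} = - \frac{7 \left(-5 + \frac{21}{53}\right)}{12} = \left(- \frac{7}{12}\right) \left(- \frac{244}{53}\right) = \frac{427}{159}$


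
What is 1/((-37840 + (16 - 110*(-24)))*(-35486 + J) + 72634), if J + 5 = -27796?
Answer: 1/2226762442 ≈ 4.4908e-10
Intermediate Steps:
J = -27801 (J = -5 - 27796 = -27801)
1/((-37840 + (16 - 110*(-24)))*(-35486 + J) + 72634) = 1/((-37840 + (16 - 110*(-24)))*(-35486 - 27801) + 72634) = 1/((-37840 + (16 + 2640))*(-63287) + 72634) = 1/((-37840 + 2656)*(-63287) + 72634) = 1/(-35184*(-63287) + 72634) = 1/(2226689808 + 72634) = 1/2226762442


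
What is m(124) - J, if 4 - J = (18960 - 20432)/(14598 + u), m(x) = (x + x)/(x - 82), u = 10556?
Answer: 487624/264117 ≈ 1.8462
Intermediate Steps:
m(x) = 2*x/(-82 + x) (m(x) = (2*x)/(-82 + x) = 2*x/(-82 + x))
J = 51044/12577 (J = 4 - (18960 - 20432)/(14598 + 10556) = 4 - (-1472)/25154 = 4 - 1*(-736/12577) = 4 + 736/12577 = 51044/12577 ≈ 4.0585)
m(124) - J = 2*124/(-82 + 124) - 1*51044/12577 = 2*124/42 - 51044/12577 = 2*124*(1/42) - 51044/12577 = 124/21 - 51044/12577 = 487624/264117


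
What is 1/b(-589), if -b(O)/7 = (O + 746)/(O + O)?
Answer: 1178/1099 ≈ 1.0719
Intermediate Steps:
b(O) = -7*(746 + O)/(2*O) (b(O) = -7*(O + 746)/(O + O) = -7*(746 + O)/(2*O))
1/b(-589) = 1/(-7/2 - 2611/(-589)) = 1/(-7/2 - 2611*(-1/589)) = 1/(-7/2 + 2611/589) = 1/(1099/1178) = 1178/1099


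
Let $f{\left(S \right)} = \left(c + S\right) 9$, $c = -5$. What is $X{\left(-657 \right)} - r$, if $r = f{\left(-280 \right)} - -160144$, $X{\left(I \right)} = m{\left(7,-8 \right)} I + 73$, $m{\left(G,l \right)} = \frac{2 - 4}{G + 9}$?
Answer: $- \frac{1259391}{8} \approx -1.5742 \cdot 10^{5}$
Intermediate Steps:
$f{\left(S \right)} = -45 + 9 S$ ($f{\left(S \right)} = \left(-5 + S\right) 9 = -45 + 9 S$)
$m{\left(G,l \right)} = - \frac{2}{9 + G}$
$X{\left(I \right)} = 73 - \frac{I}{8}$ ($X{\left(I \right)} = - \frac{2}{9 + 7} I + 73 = - \frac{2}{16} I + 73 = \left(-2\right) \frac{1}{16} I + 73 = - \frac{I}{8} + 73 = 73 - \frac{I}{8}$)
$r = 157579$ ($r = \left(-45 + 9 \left(-280\right)\right) - -160144 = \left(-45 - 2520\right) + 160144 = -2565 + 160144 = 157579$)
$X{\left(-657 \right)} - r = \left(73 - - \frac{657}{8}\right) - 157579 = \left(73 + \frac{657}{8}\right) - 157579 = \frac{1241}{8} - 157579 = - \frac{1259391}{8}$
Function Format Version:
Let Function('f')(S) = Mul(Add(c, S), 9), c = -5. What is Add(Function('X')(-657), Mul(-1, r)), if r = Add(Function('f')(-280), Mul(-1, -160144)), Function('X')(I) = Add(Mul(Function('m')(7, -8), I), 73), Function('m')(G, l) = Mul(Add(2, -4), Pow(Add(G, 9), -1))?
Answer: Rational(-1259391, 8) ≈ -1.5742e+5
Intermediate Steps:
Function('f')(S) = Add(-45, Mul(9, S)) (Function('f')(S) = Mul(Add(-5, S), 9) = Add(-45, Mul(9, S)))
Function('m')(G, l) = Mul(-2, Pow(Add(9, G), -1))
Function('X')(I) = Add(73, Mul(Rational(-1, 8), I)) (Function('X')(I) = Add(Mul(Mul(-2, Pow(Add(9, 7), -1)), I), 73) = Add(Mul(Mul(-2, Pow(16, -1)), I), 73) = Add(Mul(Mul(-2, Rational(1, 16)), I), 73) = Add(Mul(Rational(-1, 8), I), 73) = Add(73, Mul(Rational(-1, 8), I)))
r = 157579 (r = Add(Add(-45, Mul(9, -280)), Mul(-1, -160144)) = Add(Add(-45, -2520), 160144) = Add(-2565, 160144) = 157579)
Add(Function('X')(-657), Mul(-1, r)) = Add(Add(73, Mul(Rational(-1, 8), -657)), Mul(-1, 157579)) = Add(Add(73, Rational(657, 8)), -157579) = Add(Rational(1241, 8), -157579) = Rational(-1259391, 8)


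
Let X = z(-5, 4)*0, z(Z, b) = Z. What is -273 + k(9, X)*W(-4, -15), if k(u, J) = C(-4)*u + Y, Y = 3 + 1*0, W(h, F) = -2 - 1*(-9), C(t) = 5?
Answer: 63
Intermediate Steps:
W(h, F) = 7 (W(h, F) = -2 + 9 = 7)
Y = 3 (Y = 3 + 0 = 3)
X = 0 (X = -5*0 = 0)
k(u, J) = 3 + 5*u (k(u, J) = 5*u + 3 = 3 + 5*u)
-273 + k(9, X)*W(-4, -15) = -273 + (3 + 5*9)*7 = -273 + (3 + 45)*7 = -273 + 48*7 = -273 + 336 = 63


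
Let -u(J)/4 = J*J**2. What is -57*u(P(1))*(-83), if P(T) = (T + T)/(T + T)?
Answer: -18924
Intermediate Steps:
P(T) = 1 (P(T) = (2*T)/((2*T)) = (2*T)*(1/(2*T)) = 1)
u(J) = -4*J**3 (u(J) = -4*J*J**2 = -4*J**3)
-57*u(P(1))*(-83) = -(-228)*1**3*(-83) = -(-228)*(-83) = -57*(-4)*(-83) = 228*(-83) = -18924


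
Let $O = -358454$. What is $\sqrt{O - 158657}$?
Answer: $i \sqrt{517111} \approx 719.1 i$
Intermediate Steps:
$\sqrt{O - 158657} = \sqrt{-358454 - 158657} = \sqrt{-517111} = i \sqrt{517111}$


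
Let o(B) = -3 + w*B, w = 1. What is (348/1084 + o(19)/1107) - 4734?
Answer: -1420085153/299997 ≈ -4733.7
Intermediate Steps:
o(B) = -3 + B (o(B) = -3 + 1*B = -3 + B)
(348/1084 + o(19)/1107) - 4734 = (348/1084 + (-3 + 19)/1107) - 4734 = (348*(1/1084) + 16*(1/1107)) - 4734 = (87/271 + 16/1107) - 4734 = 100645/299997 - 4734 = -1420085153/299997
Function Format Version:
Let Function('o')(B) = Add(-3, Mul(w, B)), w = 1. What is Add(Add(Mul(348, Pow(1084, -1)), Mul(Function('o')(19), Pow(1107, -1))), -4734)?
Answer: Rational(-1420085153, 299997) ≈ -4733.7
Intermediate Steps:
Function('o')(B) = Add(-3, B) (Function('o')(B) = Add(-3, Mul(1, B)) = Add(-3, B))
Add(Add(Mul(348, Pow(1084, -1)), Mul(Function('o')(19), Pow(1107, -1))), -4734) = Add(Add(Mul(348, Pow(1084, -1)), Mul(Add(-3, 19), Pow(1107, -1))), -4734) = Add(Add(Mul(348, Rational(1, 1084)), Mul(16, Rational(1, 1107))), -4734) = Add(Add(Rational(87, 271), Rational(16, 1107)), -4734) = Add(Rational(100645, 299997), -4734) = Rational(-1420085153, 299997)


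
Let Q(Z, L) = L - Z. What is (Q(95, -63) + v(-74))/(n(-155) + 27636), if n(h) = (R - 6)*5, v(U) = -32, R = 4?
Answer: -5/727 ≈ -0.0068776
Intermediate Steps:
n(h) = -10 (n(h) = (4 - 6)*5 = -2*5 = -10)
(Q(95, -63) + v(-74))/(n(-155) + 27636) = ((-63 - 1*95) - 32)/(-10 + 27636) = ((-63 - 95) - 32)/27626 = (-158 - 32)*(1/27626) = -190*1/27626 = -5/727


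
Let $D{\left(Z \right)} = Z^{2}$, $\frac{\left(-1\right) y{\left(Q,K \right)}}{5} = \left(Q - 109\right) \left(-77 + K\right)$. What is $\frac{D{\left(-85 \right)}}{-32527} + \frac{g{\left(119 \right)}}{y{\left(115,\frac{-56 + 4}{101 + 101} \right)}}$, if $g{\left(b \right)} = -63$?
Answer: $- \frac{210918839}{846027270} \approx -0.24931$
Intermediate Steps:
$y{\left(Q,K \right)} = - 5 \left(-109 + Q\right) \left(-77 + K\right)$ ($y{\left(Q,K \right)} = - 5 \left(Q - 109\right) \left(-77 + K\right) = - 5 \left(-109 + Q\right) \left(-77 + K\right)$)
$\frac{D{\left(-85 \right)}}{-32527} + \frac{g{\left(119 \right)}}{y{\left(115,\frac{-56 + 4}{101 + 101} \right)}} = \frac{\left(-85\right)^{2}}{-32527} - \frac{63}{-41965 + 385 \cdot 115 + 545 \frac{-56 + 4}{101 + 101} - 5 \frac{-56 + 4}{101 + 101} \cdot 115} = 7225 \left(- \frac{1}{32527}\right) - \frac{63}{-41965 + 44275 + 545 \left(- \frac{52}{202}\right) - 5 \left(- \frac{52}{202}\right) 115} = - \frac{7225}{32527} - \frac{63}{-41965 + 44275 + 545 \left(\left(-52\right) \frac{1}{202}\right) - 5 \left(\left(-52\right) \frac{1}{202}\right) 115} = - \frac{7225}{32527} - \frac{63}{-41965 + 44275 + 545 \left(- \frac{26}{101}\right) - \left(- \frac{130}{101}\right) 115} = - \frac{7225}{32527} - \frac{63}{-41965 + 44275 - \frac{14170}{101} + \frac{14950}{101}} = - \frac{7225}{32527} - \frac{63}{\frac{234090}{101}} = - \frac{7225}{32527} - \frac{707}{26010} = - \frac{210918839}{846027270}$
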